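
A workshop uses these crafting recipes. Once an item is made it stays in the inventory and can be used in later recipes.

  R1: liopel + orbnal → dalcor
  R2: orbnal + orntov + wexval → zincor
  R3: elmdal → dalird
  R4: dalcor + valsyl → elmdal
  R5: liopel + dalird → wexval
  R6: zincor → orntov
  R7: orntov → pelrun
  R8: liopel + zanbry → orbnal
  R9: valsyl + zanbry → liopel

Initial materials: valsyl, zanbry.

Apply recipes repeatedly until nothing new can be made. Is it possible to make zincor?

zincor would need orbnal, orntov, and wexval (R2), but orntov is never obtained.

No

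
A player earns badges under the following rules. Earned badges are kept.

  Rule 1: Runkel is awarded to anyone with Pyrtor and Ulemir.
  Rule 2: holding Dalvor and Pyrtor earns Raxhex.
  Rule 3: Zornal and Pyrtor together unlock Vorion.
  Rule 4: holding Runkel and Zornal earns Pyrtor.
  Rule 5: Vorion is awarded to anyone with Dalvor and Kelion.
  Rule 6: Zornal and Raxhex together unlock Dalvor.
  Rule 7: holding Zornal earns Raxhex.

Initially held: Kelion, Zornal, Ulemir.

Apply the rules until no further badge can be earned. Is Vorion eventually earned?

Yes

With Zornal, Raxhex is earned (Rule 7).
With Zornal and Raxhex, Dalvor is earned (Rule 6).
With Dalvor and Kelion, Vorion is earned (Rule 5).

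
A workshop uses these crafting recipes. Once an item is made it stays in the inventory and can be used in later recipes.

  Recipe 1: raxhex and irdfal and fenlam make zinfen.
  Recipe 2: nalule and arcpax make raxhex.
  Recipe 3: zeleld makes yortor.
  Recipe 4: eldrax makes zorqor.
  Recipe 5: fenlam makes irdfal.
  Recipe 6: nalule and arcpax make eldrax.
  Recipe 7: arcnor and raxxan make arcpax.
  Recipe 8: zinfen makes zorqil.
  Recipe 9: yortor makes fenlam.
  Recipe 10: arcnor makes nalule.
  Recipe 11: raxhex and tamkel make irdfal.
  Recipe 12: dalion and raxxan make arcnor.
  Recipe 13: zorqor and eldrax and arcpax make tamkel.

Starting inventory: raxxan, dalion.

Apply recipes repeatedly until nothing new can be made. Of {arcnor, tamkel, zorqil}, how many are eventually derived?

Using Recipe 12, dalion and raxxan make arcnor.
arcnor and raxxan → arcpax (Recipe 7).
Using Recipe 10, arcnor makes nalule.
Using Recipe 6, nalule and arcpax make eldrax.
eldrax → zorqor (Recipe 4).
zorqor and eldrax and arcpax → tamkel (Recipe 13).
arcnor: reached.
tamkel: reached.
zorqil would need zinfen (Recipe 8), but zinfen is never obtained.
Reached: arcnor and tamkel — 2 of the 3.

2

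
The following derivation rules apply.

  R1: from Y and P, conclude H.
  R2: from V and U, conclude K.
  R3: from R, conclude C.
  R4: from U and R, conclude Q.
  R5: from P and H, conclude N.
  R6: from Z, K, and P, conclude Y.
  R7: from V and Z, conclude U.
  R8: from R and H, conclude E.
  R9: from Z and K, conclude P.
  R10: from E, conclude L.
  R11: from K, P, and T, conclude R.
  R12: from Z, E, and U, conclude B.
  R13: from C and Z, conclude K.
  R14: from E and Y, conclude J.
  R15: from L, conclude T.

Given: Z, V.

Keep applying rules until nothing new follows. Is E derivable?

No

E would need R and H (R8), but R is never established.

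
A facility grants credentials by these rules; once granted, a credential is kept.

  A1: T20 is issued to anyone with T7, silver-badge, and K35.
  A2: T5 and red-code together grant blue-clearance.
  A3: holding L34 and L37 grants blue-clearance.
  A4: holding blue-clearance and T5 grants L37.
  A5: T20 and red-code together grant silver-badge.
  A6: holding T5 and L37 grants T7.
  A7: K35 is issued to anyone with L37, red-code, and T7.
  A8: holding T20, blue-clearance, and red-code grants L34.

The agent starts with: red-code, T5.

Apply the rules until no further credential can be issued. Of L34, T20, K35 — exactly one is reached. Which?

Holding T5 and red-code grants blue-clearance (A2).
Holding blue-clearance and T5 grants L37 (A4).
Holding T5 and L37 grants T7 (A6).
Holding L37, red-code, and T7 grants K35 (A7).
L34 would need T20, blue-clearance, and red-code (A8), but T20 is never granted. T20 would need T7, silver-badge, and K35 (A1), but silver-badge is never granted.

K35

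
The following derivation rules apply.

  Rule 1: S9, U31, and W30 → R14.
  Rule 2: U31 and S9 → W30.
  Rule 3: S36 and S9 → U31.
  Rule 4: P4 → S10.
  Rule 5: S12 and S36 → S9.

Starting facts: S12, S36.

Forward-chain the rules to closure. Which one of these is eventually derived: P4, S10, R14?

R14

S12 and S36 hold, so S9 follows (Rule 5).
S36 and S9 hold, so U31 follows (Rule 3).
U31 and S9 hold, so W30 follows (Rule 2).
From S9, U31, and W30, Rule 1 gives R14.
No rule produces P4, and it is not given. S10 would need P4 (Rule 4), but P4 is never established.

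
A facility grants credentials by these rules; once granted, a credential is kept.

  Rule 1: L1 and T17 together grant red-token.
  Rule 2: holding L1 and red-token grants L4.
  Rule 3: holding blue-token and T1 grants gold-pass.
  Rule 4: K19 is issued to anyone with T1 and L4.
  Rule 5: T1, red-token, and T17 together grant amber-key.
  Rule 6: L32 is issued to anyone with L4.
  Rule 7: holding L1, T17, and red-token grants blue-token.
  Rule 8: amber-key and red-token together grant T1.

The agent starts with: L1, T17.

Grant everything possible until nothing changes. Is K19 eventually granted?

No

K19 would need T1 and L4 (Rule 4), but T1 is never granted.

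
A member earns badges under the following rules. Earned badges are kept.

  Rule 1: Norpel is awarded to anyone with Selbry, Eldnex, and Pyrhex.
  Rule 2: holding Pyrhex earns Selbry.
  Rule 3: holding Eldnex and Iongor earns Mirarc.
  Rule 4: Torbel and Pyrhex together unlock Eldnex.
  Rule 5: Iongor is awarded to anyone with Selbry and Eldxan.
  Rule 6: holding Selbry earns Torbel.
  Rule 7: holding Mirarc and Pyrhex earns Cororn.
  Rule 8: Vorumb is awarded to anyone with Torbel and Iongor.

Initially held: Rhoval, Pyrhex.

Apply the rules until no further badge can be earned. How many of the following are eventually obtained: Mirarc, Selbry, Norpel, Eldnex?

With Pyrhex, Selbry is earned (Rule 2).
With Selbry, Torbel is earned (Rule 6).
With Torbel and Pyrhex, Eldnex is earned (Rule 4).
With Selbry, Eldnex, and Pyrhex, Norpel is earned (Rule 1).
Mirarc would need Eldnex and Iongor (Rule 3), but Iongor is never earned.
Selbry: reached.
Norpel: reached.
Eldnex: reached.
Reached: Selbry, Norpel, and Eldnex — 3 of the 4.

3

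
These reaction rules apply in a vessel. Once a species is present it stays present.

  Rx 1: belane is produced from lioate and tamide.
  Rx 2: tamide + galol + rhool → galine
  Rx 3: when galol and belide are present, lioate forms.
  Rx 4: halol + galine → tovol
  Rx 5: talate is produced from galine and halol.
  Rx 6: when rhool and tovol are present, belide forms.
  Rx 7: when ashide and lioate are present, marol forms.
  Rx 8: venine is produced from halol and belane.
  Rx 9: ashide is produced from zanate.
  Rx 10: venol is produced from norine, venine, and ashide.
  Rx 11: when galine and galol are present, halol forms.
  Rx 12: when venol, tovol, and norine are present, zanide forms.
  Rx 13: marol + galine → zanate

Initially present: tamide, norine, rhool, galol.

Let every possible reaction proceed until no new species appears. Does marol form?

marol would need ashide and lioate (Rx 7), but ashide never forms.

No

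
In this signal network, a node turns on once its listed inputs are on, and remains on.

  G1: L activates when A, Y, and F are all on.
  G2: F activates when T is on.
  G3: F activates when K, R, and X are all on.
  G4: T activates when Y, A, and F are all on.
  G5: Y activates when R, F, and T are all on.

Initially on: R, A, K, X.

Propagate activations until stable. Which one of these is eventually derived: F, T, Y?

F

K, R, and X are on, so F activates (G3).
T would need Y, A, and F (G4), but Y never turns on. Y would need R, F, and T (G5), but T never turns on.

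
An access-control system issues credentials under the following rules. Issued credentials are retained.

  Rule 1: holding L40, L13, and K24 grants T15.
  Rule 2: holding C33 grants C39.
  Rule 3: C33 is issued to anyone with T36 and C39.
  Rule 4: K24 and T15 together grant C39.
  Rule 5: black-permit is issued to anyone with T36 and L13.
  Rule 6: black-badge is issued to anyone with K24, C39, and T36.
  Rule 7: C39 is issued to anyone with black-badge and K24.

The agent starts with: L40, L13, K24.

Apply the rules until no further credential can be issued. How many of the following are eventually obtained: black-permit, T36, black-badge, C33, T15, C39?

Holding L40, L13, and K24 grants T15 (Rule 1).
Holding K24 and T15 grants C39 (Rule 4).
black-permit would need T36 and L13 (Rule 5), but T36 is never granted.
No rule produces T36, and it is not given.
black-badge would need K24, C39, and T36 (Rule 6), but T36 is never granted.
C33 would need T36 and C39 (Rule 3), but T36 is never granted.
T15: reached.
C39: reached.
Reached: T15 and C39 — 2 of the 6.

2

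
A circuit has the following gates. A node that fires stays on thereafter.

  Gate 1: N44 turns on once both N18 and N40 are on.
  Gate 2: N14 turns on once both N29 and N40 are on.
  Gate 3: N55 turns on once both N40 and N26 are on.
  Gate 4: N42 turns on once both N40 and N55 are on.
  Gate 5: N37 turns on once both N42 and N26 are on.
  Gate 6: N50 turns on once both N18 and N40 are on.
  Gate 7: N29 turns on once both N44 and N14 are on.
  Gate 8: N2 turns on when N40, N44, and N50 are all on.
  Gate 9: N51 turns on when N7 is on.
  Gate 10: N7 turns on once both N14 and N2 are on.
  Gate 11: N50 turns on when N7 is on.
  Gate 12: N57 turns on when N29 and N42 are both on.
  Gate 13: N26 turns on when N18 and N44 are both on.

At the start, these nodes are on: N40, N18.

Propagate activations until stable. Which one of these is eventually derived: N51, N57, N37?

N18 and N40 are on, so N44 turns on (Gate 1).
Gate 13: N18 and N44 on → N26 on.
N40 and N26 are on, so N55 turns on (Gate 3).
Gate 4: N40 and N55 on → N42 on.
Gate 5: N42 and N26 on → N37 on.
N57 would need N29 and N42 (Gate 12), but N29 never turns on. N51 would need N7 (Gate 9), but N7 never turns on.

N37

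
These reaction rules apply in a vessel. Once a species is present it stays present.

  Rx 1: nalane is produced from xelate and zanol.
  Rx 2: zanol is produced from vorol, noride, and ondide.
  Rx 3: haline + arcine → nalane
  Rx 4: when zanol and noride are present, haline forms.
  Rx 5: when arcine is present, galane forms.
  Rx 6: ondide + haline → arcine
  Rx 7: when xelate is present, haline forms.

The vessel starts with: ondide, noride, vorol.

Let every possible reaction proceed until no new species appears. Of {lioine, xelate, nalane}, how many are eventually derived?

vorol, noride, and ondide present → zanol forms (Rx 2).
zanol and noride present → haline forms (Rx 4).
ondide and haline present → arcine forms (Rx 6).
haline and arcine present → nalane forms (Rx 3).
No rule produces lioine, and it is not given.
No rule produces xelate, and it is not given.
nalane: reached.
Reached: nalane — 1 of the 3.

1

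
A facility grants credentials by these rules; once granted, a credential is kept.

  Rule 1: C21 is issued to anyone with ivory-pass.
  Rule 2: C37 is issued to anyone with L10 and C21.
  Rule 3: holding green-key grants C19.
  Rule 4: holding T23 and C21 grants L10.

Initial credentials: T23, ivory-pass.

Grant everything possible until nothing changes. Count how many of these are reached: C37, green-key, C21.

Holding ivory-pass grants C21 (Rule 1).
Holding T23 and C21 grants L10 (Rule 4).
Holding L10 and C21 grants C37 (Rule 2).
C37: reached.
No rule produces green-key, and it is not given.
C21: reached.
Reached: C37 and C21 — 2 of the 3.

2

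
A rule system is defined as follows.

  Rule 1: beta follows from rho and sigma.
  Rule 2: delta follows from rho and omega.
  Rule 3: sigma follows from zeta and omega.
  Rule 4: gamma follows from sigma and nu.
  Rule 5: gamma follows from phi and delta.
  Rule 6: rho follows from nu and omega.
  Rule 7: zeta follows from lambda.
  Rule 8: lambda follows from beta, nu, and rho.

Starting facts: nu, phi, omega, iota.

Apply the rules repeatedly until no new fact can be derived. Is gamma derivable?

nu and omega hold, so rho follows (Rule 6).
rho and omega hold, so delta follows (Rule 2).
From phi and delta, Rule 5 gives gamma.

Yes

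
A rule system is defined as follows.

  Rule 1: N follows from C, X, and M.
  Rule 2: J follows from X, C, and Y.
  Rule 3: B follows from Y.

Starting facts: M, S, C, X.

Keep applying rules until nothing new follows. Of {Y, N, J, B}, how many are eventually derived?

1

C, X, and M hold, so N follows (Rule 1).
No rule produces Y, and it is not given.
N: reached.
J would need X, C, and Y (Rule 2), but Y is never established.
B would need Y (Rule 3), but Y is never established.
Reached: N — 1 of the 4.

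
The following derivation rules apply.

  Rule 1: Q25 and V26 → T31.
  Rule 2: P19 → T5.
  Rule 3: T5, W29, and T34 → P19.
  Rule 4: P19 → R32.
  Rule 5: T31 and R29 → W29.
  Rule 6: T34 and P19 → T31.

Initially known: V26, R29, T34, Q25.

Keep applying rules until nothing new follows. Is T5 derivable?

No

T5 would need P19 (Rule 2), but P19 is never established.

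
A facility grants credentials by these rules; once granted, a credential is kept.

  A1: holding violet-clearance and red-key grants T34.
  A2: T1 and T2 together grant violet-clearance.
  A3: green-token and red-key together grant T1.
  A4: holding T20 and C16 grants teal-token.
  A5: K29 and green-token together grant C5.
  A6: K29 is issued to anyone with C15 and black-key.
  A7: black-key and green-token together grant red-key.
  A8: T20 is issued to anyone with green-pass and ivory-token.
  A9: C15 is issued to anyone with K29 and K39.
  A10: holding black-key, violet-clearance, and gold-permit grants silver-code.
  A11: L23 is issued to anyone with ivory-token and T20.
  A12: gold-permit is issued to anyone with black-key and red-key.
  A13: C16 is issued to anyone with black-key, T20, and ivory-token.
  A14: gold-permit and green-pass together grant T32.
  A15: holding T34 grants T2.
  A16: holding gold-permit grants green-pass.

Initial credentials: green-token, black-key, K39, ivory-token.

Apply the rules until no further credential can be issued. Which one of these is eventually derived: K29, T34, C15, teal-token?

teal-token

Holding black-key and green-token grants red-key (A7).
Holding black-key and red-key grants gold-permit (A12).
Holding gold-permit grants green-pass (A16).
Holding green-pass and ivory-token grants T20 (A8).
Holding black-key, T20, and ivory-token grants C16 (A13).
Holding T20 and C16 grants teal-token (A4).
T34 would need violet-clearance and red-key (A1), but violet-clearance is never granted. K29 would need C15 and black-key (A6), but C15 is never granted. C15 would need K29 and K39 (A9), but K29 is never granted.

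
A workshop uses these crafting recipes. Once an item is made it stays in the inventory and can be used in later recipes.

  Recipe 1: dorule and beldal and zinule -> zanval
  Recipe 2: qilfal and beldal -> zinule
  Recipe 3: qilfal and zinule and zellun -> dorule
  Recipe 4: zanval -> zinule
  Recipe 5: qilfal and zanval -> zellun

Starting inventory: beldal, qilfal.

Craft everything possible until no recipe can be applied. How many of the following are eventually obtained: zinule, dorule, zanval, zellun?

1

Using Recipe 2, qilfal and beldal make zinule.
zinule: reached.
dorule would need qilfal, zinule, and zellun (Recipe 3), but zellun is never obtained.
zanval would need dorule, beldal, and zinule (Recipe 1), but dorule is never obtained.
zellun would need qilfal and zanval (Recipe 5), but zanval is never obtained.
Reached: zinule — 1 of the 4.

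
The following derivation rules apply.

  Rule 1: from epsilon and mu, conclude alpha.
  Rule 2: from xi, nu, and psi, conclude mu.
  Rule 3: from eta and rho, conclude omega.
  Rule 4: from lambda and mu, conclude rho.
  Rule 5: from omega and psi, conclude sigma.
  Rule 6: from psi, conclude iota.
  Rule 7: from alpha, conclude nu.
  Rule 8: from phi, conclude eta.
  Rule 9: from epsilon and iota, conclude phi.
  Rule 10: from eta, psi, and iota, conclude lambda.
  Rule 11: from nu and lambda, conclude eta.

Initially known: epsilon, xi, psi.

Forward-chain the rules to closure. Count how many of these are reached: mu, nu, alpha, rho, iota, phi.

2

From psi, Rule 6 gives iota.
epsilon and iota hold, so phi follows (Rule 9).
mu would need xi, nu, and psi (Rule 2), but nu is never established.
nu would need alpha (Rule 7), but alpha is never established.
alpha would need epsilon and mu (Rule 1), but mu is never established.
rho would need lambda and mu (Rule 4), but mu is never established.
iota: reached.
phi: reached.
Reached: iota and phi — 2 of the 6.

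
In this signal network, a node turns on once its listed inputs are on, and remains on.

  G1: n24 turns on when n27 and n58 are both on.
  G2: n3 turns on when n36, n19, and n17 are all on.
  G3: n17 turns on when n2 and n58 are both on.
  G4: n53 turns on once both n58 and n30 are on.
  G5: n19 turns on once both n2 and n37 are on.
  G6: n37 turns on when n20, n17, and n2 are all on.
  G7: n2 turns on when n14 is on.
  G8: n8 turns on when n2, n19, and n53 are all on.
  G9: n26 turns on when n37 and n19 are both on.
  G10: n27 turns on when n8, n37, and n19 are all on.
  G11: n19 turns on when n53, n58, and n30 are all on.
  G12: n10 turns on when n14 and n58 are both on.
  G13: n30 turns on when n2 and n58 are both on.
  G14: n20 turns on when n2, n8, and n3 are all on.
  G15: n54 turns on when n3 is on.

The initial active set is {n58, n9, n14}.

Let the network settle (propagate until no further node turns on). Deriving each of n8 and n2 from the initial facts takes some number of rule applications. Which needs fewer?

n2: G7: n14 on → n2 on. [1 rule application]
n8: G7: n14 on → n2 on. G13: n2 and n58 on → n30 on. G4: n58 and n30 on → n53 on. n53, n58, and n30 are on, so n19 turns on (G11). G8: n2, n19, and n53 on → n8 on. [5 rule applications]
n2 needs fewer.

n2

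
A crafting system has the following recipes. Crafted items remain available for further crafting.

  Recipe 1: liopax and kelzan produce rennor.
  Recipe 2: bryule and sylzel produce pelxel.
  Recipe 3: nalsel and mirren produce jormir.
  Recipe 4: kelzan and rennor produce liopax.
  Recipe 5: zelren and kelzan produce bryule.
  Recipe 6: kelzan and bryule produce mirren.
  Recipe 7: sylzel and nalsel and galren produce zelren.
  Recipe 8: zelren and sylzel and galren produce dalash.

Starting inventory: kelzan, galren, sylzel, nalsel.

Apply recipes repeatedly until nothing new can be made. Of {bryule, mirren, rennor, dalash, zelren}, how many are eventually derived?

Using Recipe 7, sylzel, nalsel, and galren make zelren.
Using Recipe 8, zelren, sylzel, and galren make dalash.
zelren and kelzan → bryule (Recipe 5).
kelzan and bryule → mirren (Recipe 6).
bryule: reached.
mirren: reached.
rennor would need liopax and kelzan (Recipe 1), but liopax is never obtained.
dalash: reached.
zelren: reached.
Reached: bryule, mirren, dalash, and zelren — 4 of the 5.

4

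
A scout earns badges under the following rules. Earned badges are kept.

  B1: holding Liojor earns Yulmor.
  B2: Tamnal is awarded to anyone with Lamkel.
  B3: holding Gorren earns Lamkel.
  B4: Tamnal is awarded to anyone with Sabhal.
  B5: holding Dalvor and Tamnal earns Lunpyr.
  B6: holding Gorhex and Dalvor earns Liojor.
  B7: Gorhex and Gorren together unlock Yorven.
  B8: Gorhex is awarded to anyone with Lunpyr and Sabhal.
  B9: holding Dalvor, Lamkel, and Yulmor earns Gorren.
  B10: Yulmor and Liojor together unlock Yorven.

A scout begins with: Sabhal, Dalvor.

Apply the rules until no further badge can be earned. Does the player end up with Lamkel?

Lamkel would need Gorren (B3), but Gorren is never earned.

No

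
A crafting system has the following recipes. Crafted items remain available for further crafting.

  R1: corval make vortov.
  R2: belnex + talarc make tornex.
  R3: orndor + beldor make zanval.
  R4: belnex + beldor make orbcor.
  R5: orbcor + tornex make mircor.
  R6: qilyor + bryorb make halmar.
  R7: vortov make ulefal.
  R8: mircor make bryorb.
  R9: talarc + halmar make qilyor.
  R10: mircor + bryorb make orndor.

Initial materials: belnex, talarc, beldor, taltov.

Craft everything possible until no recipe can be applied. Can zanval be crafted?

belnex + beldor → orbcor (R4).
Using R2, belnex and talarc make tornex.
Using R5, orbcor and tornex make mircor.
Using R8, mircor makes bryorb.
Using R10, mircor and bryorb make orndor.
orndor + beldor → zanval (R3).

Yes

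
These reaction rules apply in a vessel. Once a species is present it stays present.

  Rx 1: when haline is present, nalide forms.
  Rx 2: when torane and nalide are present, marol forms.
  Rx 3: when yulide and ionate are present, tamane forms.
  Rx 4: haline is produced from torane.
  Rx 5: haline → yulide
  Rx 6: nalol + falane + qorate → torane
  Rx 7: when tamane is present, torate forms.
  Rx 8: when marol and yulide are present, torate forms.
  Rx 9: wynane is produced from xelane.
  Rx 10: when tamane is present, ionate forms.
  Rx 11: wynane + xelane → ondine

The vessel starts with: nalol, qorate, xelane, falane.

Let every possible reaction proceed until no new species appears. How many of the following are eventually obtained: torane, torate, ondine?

3

xelane present → wynane forms (Rx 9).
nalol, falane, and qorate present → torane forms (Rx 6).
torane present → haline forms (Rx 4).
wynane and xelane present → ondine forms (Rx 11).
haline present → yulide forms (Rx 5).
haline present → nalide forms (Rx 1).
torane and nalide present → marol forms (Rx 2).
marol and yulide present → torate forms (Rx 8).
torane: reached.
torate: reached.
ondine: reached.
All 3 are reached.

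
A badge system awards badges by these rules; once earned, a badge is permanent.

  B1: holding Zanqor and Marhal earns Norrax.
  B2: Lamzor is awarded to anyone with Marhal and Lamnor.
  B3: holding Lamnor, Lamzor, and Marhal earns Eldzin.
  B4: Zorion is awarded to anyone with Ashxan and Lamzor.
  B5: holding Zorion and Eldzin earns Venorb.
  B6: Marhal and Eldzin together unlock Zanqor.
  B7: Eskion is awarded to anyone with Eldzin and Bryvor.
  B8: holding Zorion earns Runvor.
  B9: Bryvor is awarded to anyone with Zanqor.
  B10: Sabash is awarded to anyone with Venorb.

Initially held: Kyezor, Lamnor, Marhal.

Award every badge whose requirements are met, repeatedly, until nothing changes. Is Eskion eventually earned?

With Marhal and Lamnor, Lamzor is earned (B2).
With Lamnor, Lamzor, and Marhal, Eldzin is earned (B3).
With Marhal and Eldzin, Zanqor is earned (B6).
With Zanqor, Bryvor is earned (B9).
With Eldzin and Bryvor, Eskion is earned (B7).

Yes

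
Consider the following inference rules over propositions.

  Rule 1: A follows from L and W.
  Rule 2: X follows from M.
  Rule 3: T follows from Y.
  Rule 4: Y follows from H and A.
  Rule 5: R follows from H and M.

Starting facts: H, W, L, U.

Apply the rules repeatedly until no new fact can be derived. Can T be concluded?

Yes

From L and W, Rule 1 gives A.
From H and A, Rule 4 gives Y.
Y holds, so T follows (Rule 3).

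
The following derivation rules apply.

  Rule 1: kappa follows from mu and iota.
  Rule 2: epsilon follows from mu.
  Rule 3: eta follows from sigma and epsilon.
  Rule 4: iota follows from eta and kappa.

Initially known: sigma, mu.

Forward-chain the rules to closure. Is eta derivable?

Yes

mu holds, so epsilon follows (Rule 2).
From sigma and epsilon, Rule 3 gives eta.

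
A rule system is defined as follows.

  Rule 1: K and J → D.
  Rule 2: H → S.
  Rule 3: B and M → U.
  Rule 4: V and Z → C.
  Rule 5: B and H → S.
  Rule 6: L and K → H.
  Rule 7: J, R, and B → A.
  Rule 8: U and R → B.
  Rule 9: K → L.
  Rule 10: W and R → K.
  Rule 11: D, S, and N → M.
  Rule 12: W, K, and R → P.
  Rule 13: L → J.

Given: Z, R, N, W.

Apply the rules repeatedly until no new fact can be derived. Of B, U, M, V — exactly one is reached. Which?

From W and R, Rule 10 gives K.
From K, Rule 9 gives L.
L holds, so J follows (Rule 13).
L and K hold, so H follows (Rule 6).
From K and J, Rule 1 gives D.
From H, Rule 2 gives S.
From D, S, and N, Rule 11 gives M.
No rule produces V, and it is not given. B would need U and R (Rule 8), but U is never established. U would need B and M (Rule 3), but B is never established.

M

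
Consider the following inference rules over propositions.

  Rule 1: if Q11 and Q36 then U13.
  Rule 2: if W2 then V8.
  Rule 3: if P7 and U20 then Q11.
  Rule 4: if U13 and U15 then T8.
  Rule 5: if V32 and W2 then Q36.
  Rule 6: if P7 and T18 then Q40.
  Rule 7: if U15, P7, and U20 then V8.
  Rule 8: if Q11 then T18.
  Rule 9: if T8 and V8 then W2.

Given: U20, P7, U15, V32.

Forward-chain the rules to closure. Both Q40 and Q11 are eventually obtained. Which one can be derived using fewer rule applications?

Q11

Q11: From P7 and U20, Rule 3 gives Q11. [1 rule application]
Q40: From P7 and U20, Rule 3 gives Q11. Q11 holds, so T18 follows (Rule 8). From P7 and T18, Rule 6 gives Q40. [3 rule applications]
Q11 needs fewer.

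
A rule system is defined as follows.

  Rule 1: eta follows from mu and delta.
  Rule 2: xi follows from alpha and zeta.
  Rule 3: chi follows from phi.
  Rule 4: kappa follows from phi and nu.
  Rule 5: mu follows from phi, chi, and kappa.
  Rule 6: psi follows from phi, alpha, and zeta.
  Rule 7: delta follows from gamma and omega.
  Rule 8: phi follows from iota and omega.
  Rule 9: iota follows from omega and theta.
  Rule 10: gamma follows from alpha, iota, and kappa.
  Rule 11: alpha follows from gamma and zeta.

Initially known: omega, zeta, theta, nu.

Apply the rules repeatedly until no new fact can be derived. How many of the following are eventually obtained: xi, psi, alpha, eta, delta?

xi would need alpha and zeta (Rule 2), but alpha is never established.
psi would need phi, alpha, and zeta (Rule 6), but alpha is never established.
alpha would need gamma and zeta (Rule 11), but gamma is never established.
eta would need mu and delta (Rule 1), but delta is never established.
delta would need gamma and omega (Rule 7), but gamma is never established.
None of the 5 are reached.

0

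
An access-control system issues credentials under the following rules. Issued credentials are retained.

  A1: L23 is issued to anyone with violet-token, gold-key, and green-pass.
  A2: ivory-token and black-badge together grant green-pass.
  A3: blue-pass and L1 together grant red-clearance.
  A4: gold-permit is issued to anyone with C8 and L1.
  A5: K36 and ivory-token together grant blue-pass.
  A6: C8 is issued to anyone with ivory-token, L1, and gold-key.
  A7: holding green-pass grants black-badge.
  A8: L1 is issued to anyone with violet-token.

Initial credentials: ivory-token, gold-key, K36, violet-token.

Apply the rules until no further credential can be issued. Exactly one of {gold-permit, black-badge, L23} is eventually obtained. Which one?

Holding violet-token grants L1 (A8).
Holding ivory-token, L1, and gold-key grants C8 (A6).
Holding C8 and L1 grants gold-permit (A4).
black-badge would need green-pass (A7), but green-pass is never granted. L23 would need violet-token, gold-key, and green-pass (A1), but green-pass is never granted.

gold-permit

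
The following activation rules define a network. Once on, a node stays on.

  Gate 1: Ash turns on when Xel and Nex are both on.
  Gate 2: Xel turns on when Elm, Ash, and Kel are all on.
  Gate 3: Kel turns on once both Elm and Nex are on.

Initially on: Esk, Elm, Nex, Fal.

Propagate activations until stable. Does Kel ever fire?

Elm and Nex are on, so Kel turns on (Gate 3).

Yes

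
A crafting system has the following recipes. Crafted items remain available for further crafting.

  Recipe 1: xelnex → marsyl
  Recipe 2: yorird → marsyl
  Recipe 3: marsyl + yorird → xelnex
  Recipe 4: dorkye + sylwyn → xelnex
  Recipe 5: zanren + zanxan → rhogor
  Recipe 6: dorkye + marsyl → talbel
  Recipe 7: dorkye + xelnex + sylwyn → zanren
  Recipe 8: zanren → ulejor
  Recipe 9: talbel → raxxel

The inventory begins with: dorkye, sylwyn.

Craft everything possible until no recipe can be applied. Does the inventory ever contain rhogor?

rhogor would need zanren and zanxan (Recipe 5), but zanxan is never obtained.

No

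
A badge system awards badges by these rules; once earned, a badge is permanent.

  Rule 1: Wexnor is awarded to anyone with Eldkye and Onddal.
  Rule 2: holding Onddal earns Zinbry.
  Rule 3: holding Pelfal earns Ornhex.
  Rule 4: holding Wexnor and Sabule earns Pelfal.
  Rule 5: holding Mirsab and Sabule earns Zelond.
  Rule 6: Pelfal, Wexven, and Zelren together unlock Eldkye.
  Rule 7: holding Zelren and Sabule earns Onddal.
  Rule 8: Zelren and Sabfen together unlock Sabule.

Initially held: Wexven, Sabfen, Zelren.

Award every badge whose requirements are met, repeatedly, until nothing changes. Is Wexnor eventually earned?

Wexnor would need Eldkye and Onddal (Rule 1), but Eldkye is never earned.

No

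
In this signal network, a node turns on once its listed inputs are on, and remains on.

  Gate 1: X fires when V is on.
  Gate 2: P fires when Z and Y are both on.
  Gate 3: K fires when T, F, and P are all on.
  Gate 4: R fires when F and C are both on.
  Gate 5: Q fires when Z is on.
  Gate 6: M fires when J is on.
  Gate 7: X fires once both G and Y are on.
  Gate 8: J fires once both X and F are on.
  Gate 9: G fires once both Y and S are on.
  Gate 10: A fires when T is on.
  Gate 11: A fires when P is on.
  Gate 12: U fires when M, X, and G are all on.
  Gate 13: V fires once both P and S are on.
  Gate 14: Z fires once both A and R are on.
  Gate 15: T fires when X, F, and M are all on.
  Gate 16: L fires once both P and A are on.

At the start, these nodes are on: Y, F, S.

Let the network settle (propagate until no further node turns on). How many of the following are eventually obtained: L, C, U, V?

1

Gate 9: Y and S on → G on.
G and Y are on, so X fires (Gate 7).
X and F are on, so J fires (Gate 8).
J is on, so M fires (Gate 6).
Gate 12: M, X, and G on → U on.
L would need P and A (Gate 16), but P never turns on.
No rule produces C, and it is not given.
U: reached.
V would need P and S (Gate 13), but P never turns on.
Reached: U — 1 of the 4.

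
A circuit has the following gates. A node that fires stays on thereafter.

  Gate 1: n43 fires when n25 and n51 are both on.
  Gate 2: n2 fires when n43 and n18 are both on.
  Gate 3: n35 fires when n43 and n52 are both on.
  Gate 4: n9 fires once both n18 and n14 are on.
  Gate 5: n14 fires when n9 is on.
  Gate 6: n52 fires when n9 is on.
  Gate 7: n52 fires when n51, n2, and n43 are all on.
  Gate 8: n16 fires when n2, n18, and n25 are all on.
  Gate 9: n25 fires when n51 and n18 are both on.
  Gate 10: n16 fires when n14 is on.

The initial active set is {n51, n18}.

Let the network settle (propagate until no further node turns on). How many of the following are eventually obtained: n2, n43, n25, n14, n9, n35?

Gate 9: n51 and n18 on → n25 on.
n25 and n51 are on, so n43 fires (Gate 1).
n43 and n18 are on, so n2 fires (Gate 2).
n51, n2, and n43 are on, so n52 fires (Gate 7).
Gate 3: n43 and n52 on → n35 on.
n2: reached.
n43: reached.
n25: reached.
n14 would need n9 (Gate 5), but n9 never turns on.
n9 would need n18 and n14 (Gate 4), but n14 never turns on.
n35: reached.
Reached: n2, n43, n25, and n35 — 4 of the 6.

4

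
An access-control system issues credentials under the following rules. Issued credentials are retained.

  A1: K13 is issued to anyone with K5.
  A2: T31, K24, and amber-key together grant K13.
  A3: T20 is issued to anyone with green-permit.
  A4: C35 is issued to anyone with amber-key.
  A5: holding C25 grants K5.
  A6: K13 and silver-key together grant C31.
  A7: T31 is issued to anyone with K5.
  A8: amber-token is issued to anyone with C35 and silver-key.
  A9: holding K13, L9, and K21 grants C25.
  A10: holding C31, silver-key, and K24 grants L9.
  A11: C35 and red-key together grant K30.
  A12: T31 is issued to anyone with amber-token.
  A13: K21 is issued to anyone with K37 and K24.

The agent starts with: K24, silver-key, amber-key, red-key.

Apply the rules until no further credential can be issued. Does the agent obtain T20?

No

T20 would need green-permit (A3), but green-permit is never granted.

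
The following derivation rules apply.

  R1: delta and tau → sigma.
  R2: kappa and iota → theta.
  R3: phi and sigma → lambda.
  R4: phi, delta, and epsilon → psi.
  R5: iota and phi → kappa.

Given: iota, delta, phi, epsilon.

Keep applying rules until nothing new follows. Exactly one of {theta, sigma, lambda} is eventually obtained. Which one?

iota and phi hold, so kappa follows (R5).
From kappa and iota, R2 gives theta.
sigma would need delta and tau (R1), but tau is never established. lambda would need phi and sigma (R3), but sigma is never established.

theta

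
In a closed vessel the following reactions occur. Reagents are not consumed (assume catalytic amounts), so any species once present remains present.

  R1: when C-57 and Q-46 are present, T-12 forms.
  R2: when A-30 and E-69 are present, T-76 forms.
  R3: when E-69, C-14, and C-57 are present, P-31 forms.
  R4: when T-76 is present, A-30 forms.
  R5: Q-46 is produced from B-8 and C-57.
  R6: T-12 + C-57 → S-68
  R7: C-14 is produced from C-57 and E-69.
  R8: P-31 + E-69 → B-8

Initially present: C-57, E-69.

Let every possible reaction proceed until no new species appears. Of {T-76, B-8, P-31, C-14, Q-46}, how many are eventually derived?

C-57 and E-69 present → C-14 forms (R7).
E-69, C-14, and C-57 present → P-31 forms (R3).
P-31 and E-69 present → B-8 forms (R8).
B-8 and C-57 present → Q-46 forms (R5).
T-76 would need A-30 and E-69 (R2), but A-30 never forms.
B-8: reached.
P-31: reached.
C-14: reached.
Q-46: reached.
Reached: B-8, P-31, C-14, and Q-46 — 4 of the 5.

4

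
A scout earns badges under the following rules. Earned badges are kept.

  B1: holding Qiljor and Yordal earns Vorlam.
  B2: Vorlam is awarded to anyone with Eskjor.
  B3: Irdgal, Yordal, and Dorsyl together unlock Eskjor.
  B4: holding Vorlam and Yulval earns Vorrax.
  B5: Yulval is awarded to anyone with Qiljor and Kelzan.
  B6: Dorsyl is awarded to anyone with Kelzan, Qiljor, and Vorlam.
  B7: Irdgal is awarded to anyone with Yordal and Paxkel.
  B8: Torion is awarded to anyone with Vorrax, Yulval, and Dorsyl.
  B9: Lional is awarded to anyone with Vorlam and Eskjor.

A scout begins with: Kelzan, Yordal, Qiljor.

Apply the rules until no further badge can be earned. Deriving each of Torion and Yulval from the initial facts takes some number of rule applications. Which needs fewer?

Yulval: With Qiljor and Kelzan, Yulval is earned (B5). [1 rule application]
Torion: With Qiljor and Kelzan, Yulval is earned (B5). With Qiljor and Yordal, Vorlam is earned (B1). With Vorlam and Yulval, Vorrax is earned (B4). With Kelzan, Qiljor, and Vorlam, Dorsyl is earned (B6). With Vorrax, Yulval, and Dorsyl, Torion is earned (B8). [5 rule applications]
Yulval needs fewer.

Yulval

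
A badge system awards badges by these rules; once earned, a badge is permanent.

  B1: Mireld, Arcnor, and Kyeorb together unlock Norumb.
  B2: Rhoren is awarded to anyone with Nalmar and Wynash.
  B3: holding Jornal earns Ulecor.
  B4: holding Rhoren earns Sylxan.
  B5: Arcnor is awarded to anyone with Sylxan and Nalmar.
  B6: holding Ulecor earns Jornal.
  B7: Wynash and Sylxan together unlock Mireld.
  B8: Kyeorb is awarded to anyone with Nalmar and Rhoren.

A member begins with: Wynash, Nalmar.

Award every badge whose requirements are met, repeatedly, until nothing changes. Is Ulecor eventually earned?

Ulecor would need Jornal (B3), but Jornal is never earned.

No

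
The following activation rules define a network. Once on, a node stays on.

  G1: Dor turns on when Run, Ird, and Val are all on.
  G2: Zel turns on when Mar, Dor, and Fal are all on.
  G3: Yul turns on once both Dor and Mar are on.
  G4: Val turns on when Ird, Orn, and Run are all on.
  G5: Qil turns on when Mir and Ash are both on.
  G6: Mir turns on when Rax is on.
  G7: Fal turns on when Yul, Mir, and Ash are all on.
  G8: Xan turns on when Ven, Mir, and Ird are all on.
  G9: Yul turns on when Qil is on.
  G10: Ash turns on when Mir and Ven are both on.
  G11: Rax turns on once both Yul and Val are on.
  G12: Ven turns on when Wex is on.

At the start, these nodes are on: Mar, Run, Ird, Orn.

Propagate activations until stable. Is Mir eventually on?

Yes

G4: Ird, Orn, and Run on → Val on.
G1: Run, Ird, and Val on → Dor on.
Dor and Mar are on, so Yul turns on (G3).
G11: Yul and Val on → Rax on.
G6: Rax on → Mir on.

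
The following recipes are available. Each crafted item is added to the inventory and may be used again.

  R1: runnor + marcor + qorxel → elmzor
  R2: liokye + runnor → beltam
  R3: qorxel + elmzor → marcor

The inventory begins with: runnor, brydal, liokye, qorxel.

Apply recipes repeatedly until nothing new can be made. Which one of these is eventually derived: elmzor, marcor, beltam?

beltam

Using R2, liokye and runnor make beltam.
marcor would need qorxel and elmzor (R3), but elmzor is never obtained. elmzor would need runnor, marcor, and qorxel (R1), but marcor is never obtained.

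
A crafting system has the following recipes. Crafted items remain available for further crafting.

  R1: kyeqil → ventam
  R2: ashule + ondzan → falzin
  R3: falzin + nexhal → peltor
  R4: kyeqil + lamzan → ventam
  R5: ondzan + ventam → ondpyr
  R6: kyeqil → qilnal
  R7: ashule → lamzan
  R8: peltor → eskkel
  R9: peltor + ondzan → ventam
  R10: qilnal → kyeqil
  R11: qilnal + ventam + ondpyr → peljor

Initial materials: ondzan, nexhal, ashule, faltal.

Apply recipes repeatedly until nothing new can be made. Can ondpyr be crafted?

ashule + ondzan → falzin (R2).
Using R3, falzin and nexhal make peltor.
Using R9, peltor and ondzan make ventam.
Using R5, ondzan and ventam make ondpyr.

Yes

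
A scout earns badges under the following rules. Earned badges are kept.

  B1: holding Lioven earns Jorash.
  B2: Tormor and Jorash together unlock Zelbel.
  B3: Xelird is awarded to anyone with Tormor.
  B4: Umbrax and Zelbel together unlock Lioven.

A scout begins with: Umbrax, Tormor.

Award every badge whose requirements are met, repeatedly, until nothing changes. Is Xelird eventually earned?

Yes

With Tormor, Xelird is earned (B3).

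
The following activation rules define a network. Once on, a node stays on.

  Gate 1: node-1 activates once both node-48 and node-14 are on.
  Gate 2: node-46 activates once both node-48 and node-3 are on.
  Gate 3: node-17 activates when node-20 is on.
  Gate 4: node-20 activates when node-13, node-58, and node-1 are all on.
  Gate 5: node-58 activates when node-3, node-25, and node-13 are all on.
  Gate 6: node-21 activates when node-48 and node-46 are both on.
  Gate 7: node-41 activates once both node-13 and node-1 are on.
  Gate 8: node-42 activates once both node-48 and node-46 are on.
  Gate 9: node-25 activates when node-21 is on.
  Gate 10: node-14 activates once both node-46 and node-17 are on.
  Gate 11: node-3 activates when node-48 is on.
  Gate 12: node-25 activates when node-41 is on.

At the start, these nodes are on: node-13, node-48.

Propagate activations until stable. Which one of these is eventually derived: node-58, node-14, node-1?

node-48 is on, so node-3 activates (Gate 11).
Gate 2: node-48 and node-3 on → node-46 on.
node-48 and node-46 are on, so node-21 activates (Gate 6).
Gate 9: node-21 on → node-25 on.
Gate 5: node-3, node-25, and node-13 on → node-58 on.
node-14 would need node-46 and node-17 (Gate 10), but node-17 never turns on. node-1 would need node-48 and node-14 (Gate 1), but node-14 never turns on.

node-58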